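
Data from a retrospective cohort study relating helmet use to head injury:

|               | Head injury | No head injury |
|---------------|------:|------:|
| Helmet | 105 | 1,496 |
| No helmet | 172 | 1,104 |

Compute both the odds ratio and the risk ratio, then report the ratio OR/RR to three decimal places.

Cells: a = 105, b = 1496, c = 172, d = 1104.
OR = (105·1104)/(1496·172) = 115920/257312 = 0.45050
Risk in exposed = 105/1601 = 0.06558; risk in unexposed = 172/1276 = 0.13480; RR = 0.48654
OR/RR = 0.45050 / 0.48654 = 0.92593
The outcome is not rare, so the OR lies further from 1 than the RR.

0.926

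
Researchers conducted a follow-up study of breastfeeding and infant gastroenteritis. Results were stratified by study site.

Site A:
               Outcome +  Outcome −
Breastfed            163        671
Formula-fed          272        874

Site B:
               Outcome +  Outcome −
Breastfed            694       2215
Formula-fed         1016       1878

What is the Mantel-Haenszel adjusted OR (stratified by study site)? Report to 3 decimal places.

OR_MH = Σ(aᵢdᵢ/nᵢ) / Σ(bᵢcᵢ/nᵢ), where nᵢ is the stratum total.
Stratum 1 (Site A): n = 1980; a·d/n = 163·874/1980 = 71.9505; b·c/n = 671·272/1980 = 92.1778
Stratum 2 (Site B): n = 5803; a·d/n = 694·1878/5803 = 224.5962; b·c/n = 2215·1016/5803 = 387.8063
OR_MH = (71.9505 + 224.5962) / (92.1778 + 387.8063) = 296.5467 / 479.9841 = 0.61783

0.618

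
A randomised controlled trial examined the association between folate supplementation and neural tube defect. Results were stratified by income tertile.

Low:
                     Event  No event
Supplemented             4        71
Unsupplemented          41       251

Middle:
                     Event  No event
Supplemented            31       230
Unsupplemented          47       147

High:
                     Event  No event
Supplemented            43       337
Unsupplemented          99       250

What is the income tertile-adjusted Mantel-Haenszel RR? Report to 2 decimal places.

RR_MH = Σ(aᵢ·n₀ᵢ/nᵢ) / Σ(cᵢ·n₁ᵢ/nᵢ), with n₁ᵢ = aᵢ+bᵢ (exposed), n₀ᵢ = cᵢ+dᵢ (unexposed), nᵢ = n₁ᵢ+n₀ᵢ.
Stratum 1 (Low): n₁ = 75, n₀ = 292, n = 367; a·n₀/n = 4·292/367 = 3.1826; c·n₁/n = 41·75/367 = 8.3787
Stratum 2 (Middle): n₁ = 261, n₀ = 194, n = 455; a·n₀/n = 31·194/455 = 13.2176; c·n₁/n = 47·261/455 = 26.9604
Stratum 3 (High): n₁ = 380, n₀ = 349, n = 729; a·n₀/n = 43·349/729 = 20.5857; c·n₁/n = 99·380/729 = 51.6049
RR_MH = (3.1826 + 13.2176 + 20.5857) / (8.3787 + 26.9604 + 51.6049) = 36.9859 / 86.9441 = 0.42540

0.43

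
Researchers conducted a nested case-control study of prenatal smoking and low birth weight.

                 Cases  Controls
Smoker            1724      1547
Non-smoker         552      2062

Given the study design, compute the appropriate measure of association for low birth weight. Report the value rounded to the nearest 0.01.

4.16

Cells: a = 1724, b = 1547, c = 552, d = 2062.
This is a nested case-control study: participants were sampled on outcome status, so risks in the source population cannot be estimated directly — relative risk is not valid here. The odds ratio is the appropriate measure.
OR = (a·d)/(b·c) = (1724 × 2062) / (1547 × 552) = 3554888 / 853944 = 4.16291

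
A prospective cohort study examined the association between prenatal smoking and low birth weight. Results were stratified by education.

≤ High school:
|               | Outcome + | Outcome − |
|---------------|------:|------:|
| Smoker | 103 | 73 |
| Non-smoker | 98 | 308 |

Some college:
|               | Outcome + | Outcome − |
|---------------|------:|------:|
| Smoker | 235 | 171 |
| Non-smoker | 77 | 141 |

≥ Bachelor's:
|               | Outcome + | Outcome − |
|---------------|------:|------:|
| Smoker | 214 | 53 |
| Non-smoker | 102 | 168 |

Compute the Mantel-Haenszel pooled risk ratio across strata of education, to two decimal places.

2.00

RR_MH = Σ(aᵢ·n₀ᵢ/nᵢ) / Σ(cᵢ·n₁ᵢ/nᵢ), with n₁ᵢ = aᵢ+bᵢ (exposed), n₀ᵢ = cᵢ+dᵢ (unexposed), nᵢ = n₁ᵢ+n₀ᵢ.
Stratum 1 (≤ High school): n₁ = 176, n₀ = 406, n = 582; a·n₀/n = 103·406/582 = 71.8522; c·n₁/n = 98·176/582 = 29.6357
Stratum 2 (Some college): n₁ = 406, n₀ = 218, n = 624; a·n₀/n = 235·218/624 = 82.0994; c·n₁/n = 77·406/624 = 50.0994
Stratum 3 (≥ Bachelor's): n₁ = 267, n₀ = 270, n = 537; a·n₀/n = 214·270/537 = 107.5978; c·n₁/n = 102·267/537 = 50.7151
RR_MH = (71.8522 + 82.0994 + 107.5978) / (29.6357 + 50.0994 + 50.7151) = 261.5494 / 130.4502 = 2.00498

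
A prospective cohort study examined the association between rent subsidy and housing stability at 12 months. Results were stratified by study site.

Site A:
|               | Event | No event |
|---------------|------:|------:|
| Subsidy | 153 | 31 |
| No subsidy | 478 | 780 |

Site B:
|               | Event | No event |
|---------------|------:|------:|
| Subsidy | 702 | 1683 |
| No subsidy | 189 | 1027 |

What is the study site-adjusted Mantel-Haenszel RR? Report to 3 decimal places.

1.990

RR_MH = Σ(aᵢ·n₀ᵢ/nᵢ) / Σ(cᵢ·n₁ᵢ/nᵢ), with n₁ᵢ = aᵢ+bᵢ (exposed), n₀ᵢ = cᵢ+dᵢ (unexposed), nᵢ = n₁ᵢ+n₀ᵢ.
Stratum 1 (Site A): n₁ = 184, n₀ = 1258, n = 1442; a·n₀/n = 153·1258/1442 = 133.4771; c·n₁/n = 478·184/1442 = 60.9931
Stratum 2 (Site B): n₁ = 2385, n₀ = 1216, n = 3601; a·n₀/n = 702·1216/3601 = 237.0542; c·n₁/n = 189·2385/3601 = 125.1777
RR_MH = (133.4771 + 237.0542) / (60.9931 + 125.1777) = 370.5313 / 186.1708 = 1.99028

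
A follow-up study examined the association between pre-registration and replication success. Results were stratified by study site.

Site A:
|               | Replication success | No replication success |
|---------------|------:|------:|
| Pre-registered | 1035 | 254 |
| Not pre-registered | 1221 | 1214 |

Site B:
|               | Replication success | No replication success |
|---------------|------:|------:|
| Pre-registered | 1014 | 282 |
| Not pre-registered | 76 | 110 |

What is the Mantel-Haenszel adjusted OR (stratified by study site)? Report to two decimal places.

4.22

OR_MH = Σ(aᵢdᵢ/nᵢ) / Σ(bᵢcᵢ/nᵢ), where nᵢ is the stratum total.
Stratum 1 (Site A): n = 3724; a·d/n = 1035·1214/3724 = 337.4033; b·c/n = 254·1221/3724 = 83.2798
Stratum 2 (Site B): n = 1482; a·d/n = 1014·110/1482 = 75.2632; b·c/n = 282·76/1482 = 14.4615
OR_MH = (337.4033 + 75.2632) / (83.2798 + 14.4615) = 412.6665 / 97.7413 = 4.22203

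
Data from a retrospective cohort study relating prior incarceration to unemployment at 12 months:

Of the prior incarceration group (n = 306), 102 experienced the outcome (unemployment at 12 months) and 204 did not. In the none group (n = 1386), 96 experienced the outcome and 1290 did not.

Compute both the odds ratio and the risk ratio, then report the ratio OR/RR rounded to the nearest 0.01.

From the description: a = 102, b = 204, c = 96, d = 1290.
OR = (102·1290)/(204·96) = 131580/19584 = 6.71875
Risk in exposed = 102/306 = 0.33333; risk in unexposed = 96/1386 = 0.06926; RR = 4.81250
OR/RR = 6.71875 / 4.81250 = 1.39610
The outcome is not rare, so the OR lies further from 1 than the RR.

1.40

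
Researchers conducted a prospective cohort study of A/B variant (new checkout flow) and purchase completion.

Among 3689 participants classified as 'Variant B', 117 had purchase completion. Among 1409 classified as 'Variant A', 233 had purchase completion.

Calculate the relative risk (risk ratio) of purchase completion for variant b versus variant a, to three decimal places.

0.192

From the description: a = 117, b = 3572, c = 233, d = 1176.
Risk in exposed = 117/3689 = 0.03172; risk in unexposed = 233/1409 = 0.16537.
RR = 0.03172 / 0.16537 = 0.19179
The risk is 81% lower among the exposed than among the unexposed.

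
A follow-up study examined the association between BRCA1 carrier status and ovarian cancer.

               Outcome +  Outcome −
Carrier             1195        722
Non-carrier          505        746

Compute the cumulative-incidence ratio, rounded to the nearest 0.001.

1.544

Cells: a = 1195, b = 722, c = 505, d = 746.
Risk in exposed = 1195/1917 = 0.62337; risk in unexposed = 505/1251 = 0.40368.
RR = 0.62337 / 0.40368 = 1.54423
The risk among the exposed is 1.54 times that among the unexposed.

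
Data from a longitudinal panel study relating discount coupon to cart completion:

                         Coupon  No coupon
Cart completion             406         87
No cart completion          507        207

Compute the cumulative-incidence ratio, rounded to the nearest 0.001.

1.503

Reading the table with exposure as columns: a = 406 (Coupon, case), b = 507 (Coupon, non-case), c = 87 (No coupon, case), d = 207.
Risk in exposed = 406/913 = 0.44469; risk in unexposed = 87/294 = 0.29592.
RR = 0.44469 / 0.29592 = 1.50274
The risk among the exposed is 1.50 times that among the unexposed.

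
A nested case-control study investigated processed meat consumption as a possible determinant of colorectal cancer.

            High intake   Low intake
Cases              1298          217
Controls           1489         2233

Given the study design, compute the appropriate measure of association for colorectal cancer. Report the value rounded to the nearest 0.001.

Reading the table with exposure as columns: a = 1298 (High intake, case), b = 1489 (High intake, non-case), c = 217 (Low intake, case), d = 2233.
This is a nested case-control study: participants were sampled on outcome status, so risks in the source population cannot be estimated directly — relative risk is not valid here. The odds ratio is the appropriate measure.
OR = (a·d)/(b·c) = (1298 × 2233) / (1489 × 217) = 2898434 / 323113 = 8.97034

8.970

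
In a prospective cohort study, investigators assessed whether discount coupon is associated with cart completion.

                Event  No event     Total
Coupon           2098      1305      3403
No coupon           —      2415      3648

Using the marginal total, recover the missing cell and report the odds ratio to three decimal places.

The missing cell is in the unexposed row: 3648 − 2415 = 1233.
So a = 2098, b = 1305, c = 1233, d = 2415.
OR = (a·d)/(b·c) = (2098 × 2415) / (1305 × 1233) = 5066670 / 1609065 = 3.14883

3.149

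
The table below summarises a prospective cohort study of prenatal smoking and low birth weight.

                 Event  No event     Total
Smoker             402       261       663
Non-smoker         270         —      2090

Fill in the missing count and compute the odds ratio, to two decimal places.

The missing cell is in the unexposed row: 2090 − 270 = 1820.
So a = 402, b = 261, c = 270, d = 1820.
OR = (a·d)/(b·c) = (402 × 1820) / (261 × 270) = 731640 / 70470 = 10.38229

10.38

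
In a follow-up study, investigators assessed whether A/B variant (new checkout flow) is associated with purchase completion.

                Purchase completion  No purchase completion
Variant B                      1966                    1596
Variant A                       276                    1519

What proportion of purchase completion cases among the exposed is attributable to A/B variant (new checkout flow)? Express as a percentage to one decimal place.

Cells: a = 1966, b = 1596, c = 276, d = 1519.
Risk in exposed = 1966/3562 = 0.55194; risk in unexposed = 276/1795 = 0.15376.
RR = 0.55194/0.15376 = 3.58959
AR% = (RR − 1)/RR × 100 = (3.58959 − 1)/3.58959 × 100 = 72.1417%

72.1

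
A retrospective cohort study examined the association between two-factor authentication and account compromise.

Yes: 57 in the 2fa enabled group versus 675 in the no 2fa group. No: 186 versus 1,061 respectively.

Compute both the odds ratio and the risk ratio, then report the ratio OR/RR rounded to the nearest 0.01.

0.80

From the description: a = 57, b = 186, c = 675, d = 1061.
OR = (57·1061)/(186·675) = 60477/125550 = 0.48170
Risk in exposed = 57/243 = 0.23457; risk in unexposed = 675/1736 = 0.38882; RR = 0.60327
OR/RR = 0.48170 / 0.60327 = 0.79847
The outcome is not rare, so the OR lies further from 1 than the RR.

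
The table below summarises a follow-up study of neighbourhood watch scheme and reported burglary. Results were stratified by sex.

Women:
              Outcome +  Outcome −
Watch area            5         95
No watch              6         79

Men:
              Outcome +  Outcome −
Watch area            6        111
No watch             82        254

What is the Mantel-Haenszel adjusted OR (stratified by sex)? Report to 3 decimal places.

OR_MH = Σ(aᵢdᵢ/nᵢ) / Σ(bᵢcᵢ/nᵢ), where nᵢ is the stratum total.
Stratum 1 (Women): n = 185; a·d/n = 5·79/185 = 2.1351; b·c/n = 95·6/185 = 3.0811
Stratum 2 (Men): n = 453; a·d/n = 6·254/453 = 3.3642; b·c/n = 111·82/453 = 20.0927
OR_MH = (2.1351 + 3.3642) / (3.0811 + 20.0927) = 5.4994 / 23.1738 = 0.23731

0.237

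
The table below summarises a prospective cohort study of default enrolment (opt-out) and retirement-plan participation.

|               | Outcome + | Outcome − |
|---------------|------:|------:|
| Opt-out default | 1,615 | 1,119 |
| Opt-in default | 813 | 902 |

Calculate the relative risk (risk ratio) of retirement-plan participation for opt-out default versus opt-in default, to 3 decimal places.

1.246

Cells: a = 1615, b = 1119, c = 813, d = 902.
Risk in exposed = 1615/2734 = 0.59071; risk in unexposed = 813/1715 = 0.47405.
RR = 0.59071 / 0.47405 = 1.24608
The risk among the exposed is 1.25 times that among the unexposed.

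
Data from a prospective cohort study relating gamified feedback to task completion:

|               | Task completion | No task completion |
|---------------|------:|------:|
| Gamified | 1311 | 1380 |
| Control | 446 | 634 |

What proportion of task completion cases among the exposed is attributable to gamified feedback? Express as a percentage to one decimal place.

15.2

Cells: a = 1311, b = 1380, c = 446, d = 634.
Risk in exposed = 1311/2691 = 0.48718; risk in unexposed = 446/1080 = 0.41296.
RR = 0.48718/0.41296 = 1.17972
AR% = (RR − 1)/RR × 100 = (1.17972 − 1)/1.17972 × 100 = 15.2339%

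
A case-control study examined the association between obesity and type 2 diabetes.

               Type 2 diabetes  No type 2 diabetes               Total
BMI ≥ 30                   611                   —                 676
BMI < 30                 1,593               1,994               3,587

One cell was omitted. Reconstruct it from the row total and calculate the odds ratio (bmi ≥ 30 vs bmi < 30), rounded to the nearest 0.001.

11.766

The missing cell is in the exposed row: 676 − 611 = 65.
So a = 611, b = 65, c = 1593, d = 1994.
OR = (a·d)/(b·c) = (611 × 1994) / (65 × 1593) = 1218334 / 103545 = 11.76623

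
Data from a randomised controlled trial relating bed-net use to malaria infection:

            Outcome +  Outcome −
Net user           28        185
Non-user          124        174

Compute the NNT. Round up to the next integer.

Risk in treated group = 28/213 = 0.13146; risk in control = 124/298 = 0.41611.
Absolute risk reduction = 0.41611 − 0.13146 = 0.28465
NNT = 1 / ARR = 1 / 0.28465 = 3.513 → round up → 4

4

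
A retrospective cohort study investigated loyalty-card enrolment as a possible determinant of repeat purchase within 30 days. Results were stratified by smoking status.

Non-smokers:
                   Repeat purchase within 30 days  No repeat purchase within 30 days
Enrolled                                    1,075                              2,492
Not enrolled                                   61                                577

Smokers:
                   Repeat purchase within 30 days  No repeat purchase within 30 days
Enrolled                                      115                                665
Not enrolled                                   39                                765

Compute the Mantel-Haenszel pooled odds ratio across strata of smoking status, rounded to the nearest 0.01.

3.87

OR_MH = Σ(aᵢdᵢ/nᵢ) / Σ(bᵢcᵢ/nᵢ), where nᵢ is the stratum total.
Stratum 1 (Non-smokers): n = 4205; a·d/n = 1075·577/4205 = 147.5089; b·c/n = 2492·61/4205 = 36.1503
Stratum 2 (Smokers): n = 1584; a·d/n = 115·765/1584 = 55.5398; b·c/n = 665·39/1584 = 16.3731
OR_MH = (147.5089 + 55.5398) / (36.1503 + 16.3731) = 203.0487 / 52.5234 = 3.86587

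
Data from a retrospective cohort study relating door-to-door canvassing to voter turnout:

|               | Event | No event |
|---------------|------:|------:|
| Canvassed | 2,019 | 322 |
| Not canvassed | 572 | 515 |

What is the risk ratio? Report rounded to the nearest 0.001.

Cells: a = 2019, b = 322, c = 572, d = 515.
Risk in exposed = 2019/2341 = 0.86245; risk in unexposed = 572/1087 = 0.52622.
RR = 0.86245 / 0.52622 = 1.63896
The risk among the exposed is 1.64 times that among the unexposed.

1.639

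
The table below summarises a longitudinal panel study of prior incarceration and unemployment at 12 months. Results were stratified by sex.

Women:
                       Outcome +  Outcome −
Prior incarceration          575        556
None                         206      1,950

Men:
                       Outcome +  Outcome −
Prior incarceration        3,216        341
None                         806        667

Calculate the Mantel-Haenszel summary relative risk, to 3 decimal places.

2.058

RR_MH = Σ(aᵢ·n₀ᵢ/nᵢ) / Σ(cᵢ·n₁ᵢ/nᵢ), with n₁ᵢ = aᵢ+bᵢ (exposed), n₀ᵢ = cᵢ+dᵢ (unexposed), nᵢ = n₁ᵢ+n₀ᵢ.
Stratum 1 (Women): n₁ = 1131, n₀ = 2156, n = 3287; a·n₀/n = 575·2156/3287 = 377.1524; c·n₁/n = 206·1131/3287 = 70.8810
Stratum 2 (Men): n₁ = 3557, n₀ = 1473, n = 5030; a·n₀/n = 3216·1473/5030 = 941.7829; c·n₁/n = 806·3557/5030 = 569.9686
RR_MH = (377.1524 + 941.7829) / (70.8810 + 569.9686) = 1318.9353 / 640.8496 = 2.05810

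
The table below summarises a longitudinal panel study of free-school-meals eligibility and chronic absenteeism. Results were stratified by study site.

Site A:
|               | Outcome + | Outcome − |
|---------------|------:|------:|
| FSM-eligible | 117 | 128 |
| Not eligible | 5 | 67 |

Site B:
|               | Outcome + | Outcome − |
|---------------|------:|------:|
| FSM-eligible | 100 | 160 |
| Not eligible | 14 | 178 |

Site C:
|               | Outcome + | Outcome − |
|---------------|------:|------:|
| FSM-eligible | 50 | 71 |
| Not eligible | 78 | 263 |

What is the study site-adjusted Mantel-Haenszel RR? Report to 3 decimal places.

RR_MH = Σ(aᵢ·n₀ᵢ/nᵢ) / Σ(cᵢ·n₁ᵢ/nᵢ), with n₁ᵢ = aᵢ+bᵢ (exposed), n₀ᵢ = cᵢ+dᵢ (unexposed), nᵢ = n₁ᵢ+n₀ᵢ.
Stratum 1 (Site A): n₁ = 245, n₀ = 72, n = 317; a·n₀/n = 117·72/317 = 26.5741; c·n₁/n = 5·245/317 = 3.8644
Stratum 2 (Site B): n₁ = 260, n₀ = 192, n = 452; a·n₀/n = 100·192/452 = 42.4779; c·n₁/n = 14·260/452 = 8.0531
Stratum 3 (Site C): n₁ = 121, n₀ = 341, n = 462; a·n₀/n = 50·341/462 = 36.9048; c·n₁/n = 78·121/462 = 20.4286
RR_MH = (26.5741 + 42.4779 + 36.9048) / (3.8644 + 8.0531 + 20.4286) = 105.9568 / 32.3460 = 3.27573

3.276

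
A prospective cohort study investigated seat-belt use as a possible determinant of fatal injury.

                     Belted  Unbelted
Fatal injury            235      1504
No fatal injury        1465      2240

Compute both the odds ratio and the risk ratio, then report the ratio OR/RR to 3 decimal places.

Reading the table with exposure as columns: a = 235 (Belted, case), b = 1465 (Belted, non-case), c = 1504 (Unbelted, case), d = 2240.
OR = (235·2240)/(1465·1504) = 526400/2203360 = 0.23891
Risk in exposed = 235/1700 = 0.13824; risk in unexposed = 1504/3744 = 0.40171; RR = 0.34412
OR/RR = 0.23891 / 0.34412 = 0.69426
The outcome is not rare, so the OR lies further from 1 than the RR.

0.694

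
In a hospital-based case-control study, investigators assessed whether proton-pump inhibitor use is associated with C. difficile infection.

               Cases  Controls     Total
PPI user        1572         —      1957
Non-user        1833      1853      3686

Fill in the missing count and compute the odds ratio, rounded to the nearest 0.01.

The missing cell is in the exposed row: 1957 − 1572 = 385.
So a = 1572, b = 385, c = 1833, d = 1853.
OR = (a·d)/(b·c) = (1572 × 1853) / (385 × 1833) = 2912916 / 705705 = 4.12767

4.13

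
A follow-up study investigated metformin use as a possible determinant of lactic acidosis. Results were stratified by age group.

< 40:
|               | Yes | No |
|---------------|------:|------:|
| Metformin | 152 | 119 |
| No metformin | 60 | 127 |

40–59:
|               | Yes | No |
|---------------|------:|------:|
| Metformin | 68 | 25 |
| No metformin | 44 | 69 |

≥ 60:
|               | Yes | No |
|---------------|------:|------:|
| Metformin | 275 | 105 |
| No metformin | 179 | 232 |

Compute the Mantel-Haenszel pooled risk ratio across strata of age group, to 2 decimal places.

1.71

RR_MH = Σ(aᵢ·n₀ᵢ/nᵢ) / Σ(cᵢ·n₁ᵢ/nᵢ), with n₁ᵢ = aᵢ+bᵢ (exposed), n₀ᵢ = cᵢ+dᵢ (unexposed), nᵢ = n₁ᵢ+n₀ᵢ.
Stratum 1 (< 40): n₁ = 271, n₀ = 187, n = 458; a·n₀/n = 152·187/458 = 62.0611; c·n₁/n = 60·271/458 = 35.5022
Stratum 2 (40–59): n₁ = 93, n₀ = 113, n = 206; a·n₀/n = 68·113/206 = 37.3010; c·n₁/n = 44·93/206 = 19.8641
Stratum 3 (≥ 60): n₁ = 380, n₀ = 411, n = 791; a·n₀/n = 275·411/791 = 142.8887; c·n₁/n = 179·380/791 = 85.9924
RR_MH = (62.0611 + 37.3010 + 142.8887) / (35.5022 + 19.8641 + 85.9924) = 242.2509 / 141.3587 = 1.71373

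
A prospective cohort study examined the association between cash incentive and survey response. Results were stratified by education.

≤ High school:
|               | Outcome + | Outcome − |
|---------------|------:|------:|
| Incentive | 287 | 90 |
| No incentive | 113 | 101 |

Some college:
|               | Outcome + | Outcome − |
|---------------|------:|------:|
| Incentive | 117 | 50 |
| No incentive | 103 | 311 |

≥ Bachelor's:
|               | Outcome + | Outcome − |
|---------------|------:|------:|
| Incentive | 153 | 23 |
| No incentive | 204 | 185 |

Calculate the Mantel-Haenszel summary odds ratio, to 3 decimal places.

OR_MH = Σ(aᵢdᵢ/nᵢ) / Σ(bᵢcᵢ/nᵢ), where nᵢ is the stratum total.
Stratum 1 (≤ High school): n = 591; a·d/n = 287·101/591 = 49.0474; b·c/n = 90·113/591 = 17.2081
Stratum 2 (Some college): n = 581; a·d/n = 117·311/581 = 62.6282; b·c/n = 50·103/581 = 8.8640
Stratum 3 (≥ Bachelor's): n = 565; a·d/n = 153·185/565 = 50.0973; b·c/n = 23·204/565 = 8.3044
OR_MH = (49.0474 + 62.6282 + 50.0973) / (17.2081 + 8.8640 + 8.3044) = 161.7729 / 34.3766 = 4.70591

4.706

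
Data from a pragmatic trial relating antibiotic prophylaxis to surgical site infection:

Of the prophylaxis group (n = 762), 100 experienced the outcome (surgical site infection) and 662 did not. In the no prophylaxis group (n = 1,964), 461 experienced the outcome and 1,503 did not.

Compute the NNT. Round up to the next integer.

Risk in treated group = 100/762 = 0.13123; risk in control = 461/1964 = 0.23473.
Absolute risk reduction = 0.23473 − 0.13123 = 0.10349
NNT = 1 / ARR = 1 / 0.10349 = 9.663 → round up → 10

10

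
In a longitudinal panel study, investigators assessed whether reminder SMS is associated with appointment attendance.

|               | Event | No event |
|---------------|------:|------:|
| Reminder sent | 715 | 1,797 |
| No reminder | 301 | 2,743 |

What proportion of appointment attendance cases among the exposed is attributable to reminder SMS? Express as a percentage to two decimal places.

Cells: a = 715, b = 1797, c = 301, d = 2743.
Risk in exposed = 715/2512 = 0.28463; risk in unexposed = 301/3044 = 0.09888.
RR = 0.28463/0.09888 = 2.87849
AR% = (RR − 1)/RR × 100 = (2.87849 − 1)/2.87849 × 100 = 65.2595%

65.26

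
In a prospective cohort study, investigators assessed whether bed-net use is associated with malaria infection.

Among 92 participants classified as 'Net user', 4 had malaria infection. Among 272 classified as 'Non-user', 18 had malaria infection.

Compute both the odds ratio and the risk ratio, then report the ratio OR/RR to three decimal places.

From the description: a = 4, b = 88, c = 18, d = 254.
OR = (4·254)/(88·18) = 1016/1584 = 0.64141
Risk in exposed = 4/92 = 0.04348; risk in unexposed = 18/272 = 0.06618; RR = 0.65700
OR/RR = 0.64141 / 0.65700 = 0.97627
The outcome is rare in both groups, so OR ≈ RR (ratio near 1).

0.976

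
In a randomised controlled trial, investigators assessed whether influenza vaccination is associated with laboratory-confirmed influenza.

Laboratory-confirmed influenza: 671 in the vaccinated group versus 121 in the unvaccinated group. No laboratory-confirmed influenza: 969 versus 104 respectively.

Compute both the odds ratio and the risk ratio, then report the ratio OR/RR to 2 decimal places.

From the description: a = 671, b = 969, c = 121, d = 104.
OR = (671·104)/(969·121) = 69784/117249 = 0.59518
Risk in exposed = 671/1640 = 0.40915; risk in unexposed = 121/225 = 0.53778; RR = 0.76081
OR/RR = 0.59518 / 0.76081 = 0.78230
The outcome is not rare, so the OR lies further from 1 than the RR.

0.78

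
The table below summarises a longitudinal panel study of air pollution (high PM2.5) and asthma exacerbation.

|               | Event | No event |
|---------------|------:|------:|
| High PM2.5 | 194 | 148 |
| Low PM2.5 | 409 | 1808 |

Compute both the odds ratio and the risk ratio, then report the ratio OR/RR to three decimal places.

Cells: a = 194, b = 148, c = 409, d = 1808.
OR = (194·1808)/(148·409) = 350752/60532 = 5.79449
Risk in exposed = 194/342 = 0.56725; risk in unexposed = 409/2217 = 0.18448; RR = 3.07481
OR/RR = 5.79449 / 3.07481 = 1.88450
The outcome is not rare, so the OR lies further from 1 than the RR.

1.885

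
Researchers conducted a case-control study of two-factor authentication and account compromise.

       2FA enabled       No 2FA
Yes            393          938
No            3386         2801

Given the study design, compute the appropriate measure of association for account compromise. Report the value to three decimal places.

Reading the table with exposure as columns: a = 393 (2FA enabled, case), b = 3386 (2FA enabled, non-case), c = 938 (No 2FA, case), d = 2801.
This is a case-control study: participants were sampled on outcome status, so risks in the source population cannot be estimated directly — relative risk is not valid here. The odds ratio is the appropriate measure.
OR = (a·d)/(b·c) = (393 × 2801) / (3386 × 938) = 1100793 / 3176068 = 0.34659

0.347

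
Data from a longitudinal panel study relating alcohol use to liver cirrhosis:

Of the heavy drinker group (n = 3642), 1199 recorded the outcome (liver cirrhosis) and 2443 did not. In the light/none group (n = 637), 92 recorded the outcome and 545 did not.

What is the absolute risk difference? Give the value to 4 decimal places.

From the description: a = 1199, b = 2443, c = 92, d = 545.
Risk in exposed = 1199/3642 = 0.329215; risk in unexposed = 92/637 = 0.144427.
Risk difference = 0.329215 − 0.144427 = 0.184788

0.1848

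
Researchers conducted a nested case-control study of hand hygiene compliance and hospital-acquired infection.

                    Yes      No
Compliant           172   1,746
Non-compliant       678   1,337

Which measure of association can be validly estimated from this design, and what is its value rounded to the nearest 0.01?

0.19

Cells: a = 172, b = 1746, c = 678, d = 1337.
This is a nested case-control study: participants were sampled on outcome status, so risks in the source population cannot be estimated directly — relative risk is not valid here. The odds ratio is the appropriate measure.
OR = (a·d)/(b·c) = (172 × 1337) / (1746 × 678) = 229964 / 1183788 = 0.19426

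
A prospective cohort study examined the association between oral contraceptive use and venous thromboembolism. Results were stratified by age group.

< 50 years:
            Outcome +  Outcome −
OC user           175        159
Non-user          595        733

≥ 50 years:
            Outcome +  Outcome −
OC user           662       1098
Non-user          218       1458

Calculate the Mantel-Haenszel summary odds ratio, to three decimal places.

OR_MH = Σ(aᵢdᵢ/nᵢ) / Σ(bᵢcᵢ/nᵢ), where nᵢ is the stratum total.
Stratum 1 (< 50 years): n = 1662; a·d/n = 175·733/1662 = 77.1811; b·c/n = 159·595/1662 = 56.9224
Stratum 2 (≥ 50 years): n = 3436; a·d/n = 662·1458/3436 = 280.9069; b·c/n = 1098·218/3436 = 69.6636
OR_MH = (77.1811 + 280.9069) / (56.9224 + 69.6636) = 358.0880 / 126.5859 = 2.82881

2.829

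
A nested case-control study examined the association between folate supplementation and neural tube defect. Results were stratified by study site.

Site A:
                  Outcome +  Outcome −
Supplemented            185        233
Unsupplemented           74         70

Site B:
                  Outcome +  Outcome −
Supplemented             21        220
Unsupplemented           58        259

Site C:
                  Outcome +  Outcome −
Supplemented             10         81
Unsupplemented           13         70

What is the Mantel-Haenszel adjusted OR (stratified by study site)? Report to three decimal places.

0.618

OR_MH = Σ(aᵢdᵢ/nᵢ) / Σ(bᵢcᵢ/nᵢ), where nᵢ is the stratum total.
Stratum 1 (Site A): n = 562; a·d/n = 185·70/562 = 23.0427; b·c/n = 233·74/562 = 30.6797
Stratum 2 (Site B): n = 558; a·d/n = 21·259/558 = 9.7473; b·c/n = 220·58/558 = 22.8674
Stratum 3 (Site C): n = 174; a·d/n = 10·70/174 = 4.0230; b·c/n = 81·13/174 = 6.0517
OR_MH = (23.0427 + 9.7473 + 4.0230) / (30.6797 + 22.8674 + 6.0517) = 36.8130 / 59.5988 = 0.61768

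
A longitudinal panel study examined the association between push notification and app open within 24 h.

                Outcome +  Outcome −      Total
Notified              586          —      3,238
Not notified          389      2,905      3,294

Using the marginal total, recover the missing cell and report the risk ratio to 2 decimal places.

The missing cell is in the exposed row: 3238 − 586 = 2652.
So a = 586, b = 2652, c = 389, d = 2905.
RR = [a/(a+b)] / [c/(c+d)] = (586/3238) / (389/3294) = 0.18098/0.11809 = 1.53248

1.53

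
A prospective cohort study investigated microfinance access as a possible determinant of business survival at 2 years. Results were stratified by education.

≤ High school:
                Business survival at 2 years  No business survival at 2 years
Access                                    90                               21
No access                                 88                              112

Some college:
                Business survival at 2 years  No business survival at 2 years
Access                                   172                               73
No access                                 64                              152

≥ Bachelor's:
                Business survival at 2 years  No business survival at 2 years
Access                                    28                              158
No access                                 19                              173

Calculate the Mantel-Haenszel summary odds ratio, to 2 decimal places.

4.24

OR_MH = Σ(aᵢdᵢ/nᵢ) / Σ(bᵢcᵢ/nᵢ), where nᵢ is the stratum total.
Stratum 1 (≤ High school): n = 311; a·d/n = 90·112/311 = 32.4116; b·c/n = 21·88/311 = 5.9421
Stratum 2 (Some college): n = 461; a·d/n = 172·152/461 = 56.7115; b·c/n = 73·64/461 = 10.1345
Stratum 3 (≥ Bachelor's): n = 378; a·d/n = 28·173/378 = 12.8148; b·c/n = 158·19/378 = 7.9418
OR_MH = (32.4116 + 56.7115 + 12.8148) / (5.9421 + 10.1345 + 7.9418) = 101.9379 / 24.0184 = 4.24416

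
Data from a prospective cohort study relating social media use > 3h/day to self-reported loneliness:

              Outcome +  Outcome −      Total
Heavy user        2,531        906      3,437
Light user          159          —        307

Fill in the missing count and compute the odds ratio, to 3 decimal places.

The missing cell is in the unexposed row: 307 − 159 = 148.
So a = 2531, b = 906, c = 159, d = 148.
OR = (a·d)/(b·c) = (2531 × 148) / (906 × 159) = 374588 / 144054 = 2.60033

2.600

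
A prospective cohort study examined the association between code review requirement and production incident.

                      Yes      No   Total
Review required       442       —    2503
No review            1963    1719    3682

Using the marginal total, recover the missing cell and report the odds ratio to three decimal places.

The missing cell is in the exposed row: 2503 − 442 = 2061.
So a = 442, b = 2061, c = 1963, d = 1719.
OR = (a·d)/(b·c) = (442 × 1719) / (2061 × 1963) = 759798 / 4045743 = 0.18780

0.188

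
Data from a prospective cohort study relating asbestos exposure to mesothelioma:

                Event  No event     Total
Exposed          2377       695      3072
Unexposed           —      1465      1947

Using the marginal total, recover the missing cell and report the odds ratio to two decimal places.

10.40

The missing cell is in the unexposed row: 1947 − 1465 = 482.
So a = 2377, b = 695, c = 482, d = 1465.
OR = (a·d)/(b·c) = (2377 × 1465) / (695 × 482) = 3482305 / 334990 = 10.39525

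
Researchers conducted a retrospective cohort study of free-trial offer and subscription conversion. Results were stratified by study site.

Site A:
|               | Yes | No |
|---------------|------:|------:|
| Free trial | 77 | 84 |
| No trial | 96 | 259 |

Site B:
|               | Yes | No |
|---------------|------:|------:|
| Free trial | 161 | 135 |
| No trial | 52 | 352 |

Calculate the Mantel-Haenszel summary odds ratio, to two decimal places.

4.66

OR_MH = Σ(aᵢdᵢ/nᵢ) / Σ(bᵢcᵢ/nᵢ), where nᵢ is the stratum total.
Stratum 1 (Site A): n = 516; a·d/n = 77·259/516 = 38.6492; b·c/n = 84·96/516 = 15.6279
Stratum 2 (Site B): n = 700; a·d/n = 161·352/700 = 80.9600; b·c/n = 135·52/700 = 10.0286
OR_MH = (38.6492 + 80.9600) / (15.6279 + 10.0286) = 119.6092 / 25.6565 = 4.66195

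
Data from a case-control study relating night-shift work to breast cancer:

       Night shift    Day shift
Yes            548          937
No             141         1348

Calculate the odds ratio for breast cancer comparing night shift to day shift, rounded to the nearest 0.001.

Reading the table with exposure as columns: a = 548 (Night shift, case), b = 141 (Night shift, non-case), c = 937 (Day shift, case), d = 1348.
OR = (a·d)/(b·c) = (548 × 1348) / (141 × 937) = 738704 / 132117 = 5.59129
The odds of breast cancer are about 5.59 times as high in the night shift group.

5.591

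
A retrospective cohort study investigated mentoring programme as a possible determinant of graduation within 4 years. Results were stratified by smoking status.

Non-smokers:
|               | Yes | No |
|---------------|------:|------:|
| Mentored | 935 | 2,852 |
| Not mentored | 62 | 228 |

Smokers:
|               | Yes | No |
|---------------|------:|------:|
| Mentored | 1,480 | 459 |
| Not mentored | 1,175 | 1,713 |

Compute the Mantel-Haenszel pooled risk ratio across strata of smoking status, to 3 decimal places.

1.798

RR_MH = Σ(aᵢ·n₀ᵢ/nᵢ) / Σ(cᵢ·n₁ᵢ/nᵢ), with n₁ᵢ = aᵢ+bᵢ (exposed), n₀ᵢ = cᵢ+dᵢ (unexposed), nᵢ = n₁ᵢ+n₀ᵢ.
Stratum 1 (Non-smokers): n₁ = 3787, n₀ = 290, n = 4077; a·n₀/n = 935·290/4077 = 66.5072; c·n₁/n = 62·3787/4077 = 57.5899
Stratum 2 (Smokers): n₁ = 1939, n₀ = 2888, n = 4827; a·n₀/n = 1480·2888/4827 = 885.4858; c·n₁/n = 1175·1939/4827 = 471.9961
RR_MH = (66.5072 + 885.4858) / (57.5899 + 471.9961) = 951.9930 / 529.5860 = 1.79762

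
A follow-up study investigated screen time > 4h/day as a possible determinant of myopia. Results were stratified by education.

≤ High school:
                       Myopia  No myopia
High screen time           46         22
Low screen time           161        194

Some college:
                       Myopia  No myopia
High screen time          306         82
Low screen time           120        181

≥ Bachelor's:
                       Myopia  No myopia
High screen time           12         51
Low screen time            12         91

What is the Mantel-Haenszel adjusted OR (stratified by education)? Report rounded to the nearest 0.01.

4.10

OR_MH = Σ(aᵢdᵢ/nᵢ) / Σ(bᵢcᵢ/nᵢ), where nᵢ is the stratum total.
Stratum 1 (≤ High school): n = 423; a·d/n = 46·194/423 = 21.0969; b·c/n = 22·161/423 = 8.3735
Stratum 2 (Some college): n = 689; a·d/n = 306·181/689 = 80.3861; b·c/n = 82·120/689 = 14.2816
Stratum 3 (≥ Bachelor's): n = 166; a·d/n = 12·91/166 = 6.5783; b·c/n = 51·12/166 = 3.6867
OR_MH = (21.0969 + 80.3861 + 6.5783) / (8.3735 + 14.2816 + 3.6867) = 108.0613 / 26.3418 = 4.10227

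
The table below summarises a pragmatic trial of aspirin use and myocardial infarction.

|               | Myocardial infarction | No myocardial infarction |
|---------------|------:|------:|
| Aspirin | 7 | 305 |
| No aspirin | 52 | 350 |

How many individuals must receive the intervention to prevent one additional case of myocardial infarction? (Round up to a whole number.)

10

Risk in treated group = 7/312 = 0.02244; risk in control = 52/402 = 0.12935.
Absolute risk reduction = 0.12935 − 0.02244 = 0.10692
NNT = 1 / ARR = 1 / 0.10692 = 9.353 → round up → 10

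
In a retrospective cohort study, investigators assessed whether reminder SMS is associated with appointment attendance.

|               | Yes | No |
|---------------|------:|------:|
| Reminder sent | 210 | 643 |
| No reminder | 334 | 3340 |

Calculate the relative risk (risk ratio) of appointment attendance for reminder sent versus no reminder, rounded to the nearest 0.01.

2.71

Cells: a = 210, b = 643, c = 334, d = 3340.
Risk in exposed = 210/853 = 0.24619; risk in unexposed = 334/3674 = 0.09091.
RR = 0.24619 / 0.09091 = 2.70809
The risk among the exposed is 2.71 times that among the unexposed.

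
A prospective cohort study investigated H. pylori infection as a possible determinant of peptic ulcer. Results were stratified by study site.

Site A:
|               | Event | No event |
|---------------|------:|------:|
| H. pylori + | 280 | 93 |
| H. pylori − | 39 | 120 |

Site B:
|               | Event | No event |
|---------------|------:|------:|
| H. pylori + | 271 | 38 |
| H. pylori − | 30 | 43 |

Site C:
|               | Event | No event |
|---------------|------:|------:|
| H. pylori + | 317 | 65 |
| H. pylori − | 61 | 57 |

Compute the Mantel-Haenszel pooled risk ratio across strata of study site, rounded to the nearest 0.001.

2.141

RR_MH = Σ(aᵢ·n₀ᵢ/nᵢ) / Σ(cᵢ·n₁ᵢ/nᵢ), with n₁ᵢ = aᵢ+bᵢ (exposed), n₀ᵢ = cᵢ+dᵢ (unexposed), nᵢ = n₁ᵢ+n₀ᵢ.
Stratum 1 (Site A): n₁ = 373, n₀ = 159, n = 532; a·n₀/n = 280·159/532 = 83.6842; c·n₁/n = 39·373/532 = 27.3440
Stratum 2 (Site B): n₁ = 309, n₀ = 73, n = 382; a·n₀/n = 271·73/382 = 51.7880; c·n₁/n = 30·309/382 = 24.2670
Stratum 3 (Site C): n₁ = 382, n₀ = 118, n = 500; a·n₀/n = 317·118/500 = 74.8120; c·n₁/n = 61·382/500 = 46.6040
RR_MH = (83.6842 + 51.7880 + 74.8120) / (27.3440 + 24.2670 + 46.6040) = 210.2842 / 98.2150 = 2.14106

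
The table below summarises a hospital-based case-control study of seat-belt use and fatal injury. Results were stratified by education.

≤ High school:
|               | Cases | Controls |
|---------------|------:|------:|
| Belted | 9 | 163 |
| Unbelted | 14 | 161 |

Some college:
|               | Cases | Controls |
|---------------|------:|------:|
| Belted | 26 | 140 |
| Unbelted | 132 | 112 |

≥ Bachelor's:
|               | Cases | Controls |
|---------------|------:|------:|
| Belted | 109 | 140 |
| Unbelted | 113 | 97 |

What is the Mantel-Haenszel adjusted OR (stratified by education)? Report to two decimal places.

OR_MH = Σ(aᵢdᵢ/nᵢ) / Σ(bᵢcᵢ/nᵢ), where nᵢ is the stratum total.
Stratum 1 (≤ High school): n = 347; a·d/n = 9·161/347 = 4.1758; b·c/n = 163·14/347 = 6.5764
Stratum 2 (Some college): n = 410; a·d/n = 26·112/410 = 7.1024; b·c/n = 140·132/410 = 45.0732
Stratum 3 (≥ Bachelor's): n = 459; a·d/n = 109·97/459 = 23.0349; b·c/n = 140·113/459 = 34.4662
OR_MH = (4.1758 + 7.1024 + 23.0349) / (6.5764 + 45.0732 + 34.4662) = 34.3131 / 86.1158 = 0.39845

0.40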